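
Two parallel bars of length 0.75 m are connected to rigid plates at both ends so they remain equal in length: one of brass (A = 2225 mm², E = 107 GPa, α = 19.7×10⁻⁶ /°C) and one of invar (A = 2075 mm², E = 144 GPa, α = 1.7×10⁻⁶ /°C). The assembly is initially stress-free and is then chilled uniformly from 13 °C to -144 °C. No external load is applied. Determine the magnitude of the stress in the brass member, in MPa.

The brass has the larger α, so on cooling it would change length more than the invar if both were free. The rigid plates force a common final length, so the brass is put into tension and the invar into compression, with equal and opposite forces P (no external load).
Equating the net (thermal + elastic) strains gives |α₁ − α₂|·ΔT = P·[1/(A₁E₁) + 1/(A₂E₂)].
|α₁ − α₂|·ΔT = 18×10⁻⁶ × 157 = 0.002826.
1/(A₁E₁) + 1/(A₂E₂) = 1/(2225×107×10³) + 1/(2075×144×10³) = 7.547×10⁻⁹ N⁻¹.
P = 0.002826 / 7.547×10⁻⁹ = 374400 N = 374.4 kN.
σ_{brass} = P/A₁ = 374400/2225 = 168.3 MPa, tensile.

σ ≈ 168 MPa (tensile)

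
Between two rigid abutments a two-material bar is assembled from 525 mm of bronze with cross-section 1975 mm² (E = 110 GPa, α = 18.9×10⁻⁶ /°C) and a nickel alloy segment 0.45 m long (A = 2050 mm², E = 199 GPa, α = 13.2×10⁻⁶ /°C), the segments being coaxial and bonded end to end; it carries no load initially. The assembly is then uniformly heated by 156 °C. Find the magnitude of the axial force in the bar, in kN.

P ≈ 703 kN (compressive)

If the supports were absent, the total length change would be Σ αᵢΔT Lᵢ = 18.9×10⁻⁶×156×525 + 13.2×10⁻⁶×156×450 = 2.475 mm.
The walls prevent any net length change, so an axial force P (same in every segment) develops. Compatibility: P · Σ Lᵢ/(AᵢEᵢ) = δ_free.
Σ Lᵢ/(AᵢEᵢ) = 525/(1975×110×10³) + 450/(2050×199×10³) = 3.52×10⁻⁶ mm/N.
P = 2.475 / 3.52×10⁻⁶ = 703100 N = 703.1 kN, compressive.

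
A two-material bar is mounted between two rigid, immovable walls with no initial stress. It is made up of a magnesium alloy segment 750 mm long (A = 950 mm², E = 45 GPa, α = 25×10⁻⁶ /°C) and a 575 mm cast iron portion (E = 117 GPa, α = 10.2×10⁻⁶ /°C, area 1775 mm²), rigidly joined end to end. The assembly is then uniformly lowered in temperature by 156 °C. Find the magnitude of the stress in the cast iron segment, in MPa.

With the walls removed the bar would change length by δ_free = Σ αᵢΔT Lᵢ = 25×10⁻⁶×156×750 + 10.2×10⁻⁶×156×575 = 3.84 mm.
The rigid supports impose zero overall length change; the single axial force P common to all segments must satisfy P Σ Lᵢ/(AᵢEᵢ) = δ_free.
Σ Lᵢ/(AᵢEᵢ) = 750/(950×45×10³) + 575/(1775×117×10³) = 2.031×10⁻⁵ mm/N.
So P = 3.84 / 2.031×10⁻⁵ = 189 kN, tensile.
σ_{cast iron} = P / A = 189000 / 1775 = 106.5 MPa.

σ ≈ 107 MPa (tensile)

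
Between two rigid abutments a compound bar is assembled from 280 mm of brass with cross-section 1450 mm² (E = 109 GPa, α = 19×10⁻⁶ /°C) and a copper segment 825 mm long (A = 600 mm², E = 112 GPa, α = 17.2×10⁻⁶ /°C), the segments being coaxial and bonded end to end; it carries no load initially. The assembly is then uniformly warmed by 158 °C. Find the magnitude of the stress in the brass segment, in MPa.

With the walls removed the bar would change length by δ_free = Σ αᵢΔT Lᵢ = 19×10⁻⁶×158×280 + 17.2×10⁻⁶×158×825 = 3.083 mm.
Since the ends are fixed, an axial force P builds up, equal in every segment, with P · Σ Lᵢ/(AᵢEᵢ) = δ_free.
Σ Lᵢ/(AᵢEᵢ) = 280/(1450×109×10³) + 825/(600×112×10³) = 1.405×10⁻⁵ mm/N.
So P = 3.083 / 1.405×10⁻⁵ = 219.4 kN, compressive.
σ_{brass} = P / A = 219400 / 1450 = 151.3 MPa.

σ ≈ 151 MPa (compressive)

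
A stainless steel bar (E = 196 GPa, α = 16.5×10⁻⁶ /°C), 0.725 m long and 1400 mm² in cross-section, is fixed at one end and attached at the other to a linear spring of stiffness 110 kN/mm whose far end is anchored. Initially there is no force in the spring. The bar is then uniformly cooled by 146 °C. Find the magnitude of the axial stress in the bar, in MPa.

σ ≈ 106 MPa (tensile)

Free thermal contraction: δ_free = αΔT L = 16.5×10⁻⁶ × 146 × 725 = 1.747 mm.
Let P be the tensile force in the spring. The bar extends elastically by PL/(AE) and the spring stretches by P/k; together these equal δ_free.
P [ L/(AE) + 1/k ] = δ_free → P [ 725/(1400×196×10³) + 1/(110×10³) ] = 1.747.
P = 1.747 / 1.173×10⁻⁵ = 148900 N.
σ = P/A = 148900/1400 = 106.3 MPa.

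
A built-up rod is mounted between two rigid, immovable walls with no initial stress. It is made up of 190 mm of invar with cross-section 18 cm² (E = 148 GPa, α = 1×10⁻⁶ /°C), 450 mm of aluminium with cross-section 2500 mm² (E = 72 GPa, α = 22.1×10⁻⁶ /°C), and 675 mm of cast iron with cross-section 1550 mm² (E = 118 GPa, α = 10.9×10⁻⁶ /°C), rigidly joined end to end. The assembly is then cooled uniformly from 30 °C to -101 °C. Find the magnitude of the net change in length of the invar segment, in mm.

|ΔL| ≈ 0.212 mm

If the supports were absent, the total length change would be Σ αᵢΔT Lᵢ = 1×10⁻⁶×131×190 + 22.1×10⁻⁶×131×450 + 10.9×10⁻⁶×131×675 = 2.292 mm.
The walls prevent any net length change, so an axial force P (same in every segment) develops. Compatibility: P · Σ Lᵢ/(AᵢEᵢ) = δ_free.
Σ Lᵢ/(AᵢEᵢ) = 190/(1800×148×10³) + 450/(2500×72×10³) + 675/(1550×118×10³) = 6.904×10⁻⁶ mm/N.
P = 2.292 / 6.904×10⁻⁶ = 331900 N = 331.9 kN, tensile.
For the invar segment, free thermal change = 1×10⁻⁶×131×190 = 0.02489 mm and elastic change from P = 331900×190/(1800×148×10³) = 0.2367 mm; these oppose, so the net change is 0.212 mm (segment lengthens).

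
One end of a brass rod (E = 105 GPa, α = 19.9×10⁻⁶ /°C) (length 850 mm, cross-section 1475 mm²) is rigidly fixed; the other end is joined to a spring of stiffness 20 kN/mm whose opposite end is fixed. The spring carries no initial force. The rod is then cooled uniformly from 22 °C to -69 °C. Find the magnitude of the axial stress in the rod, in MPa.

σ ≈ 18.8 MPa (tensile)

If the spring were absent the rod would shorten by αΔT L = 19.9×10⁻⁶ × 91 × 850 = 1.539 mm.
Let P be the tensile force in the spring. The rod extends elastically by PL/(AE) and the spring stretches by P/k; together these equal δ_free.
P [ L/(AE) + 1/k ] = δ_free → P [ 850/(1475×105×10³) + 1/(20×10³) ] = 1.539.
P = 1.539 / 5.549×10⁻⁵ = 27740 N.
σ = P/A = 27740/1475 = 18.81 MPa.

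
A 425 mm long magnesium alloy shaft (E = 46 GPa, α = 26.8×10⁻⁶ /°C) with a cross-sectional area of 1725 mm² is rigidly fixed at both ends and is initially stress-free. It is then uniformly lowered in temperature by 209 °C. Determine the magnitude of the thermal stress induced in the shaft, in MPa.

σ ≈ 258 MPa (tensile)

With length fixed, the mechanical strain must cancel the thermal strain αΔT = 26.8×10⁻⁶ × 209 = 5601.2×10⁻⁶.
Hence σ = E·αΔT = 46×10³ × 5601.2×10⁻⁶ = 257.7 MPa, tensile.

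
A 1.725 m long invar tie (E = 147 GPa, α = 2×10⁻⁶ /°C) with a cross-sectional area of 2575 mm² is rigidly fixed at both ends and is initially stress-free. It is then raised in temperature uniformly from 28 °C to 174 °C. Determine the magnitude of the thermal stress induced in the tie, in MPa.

The supports are rigid, so the total axial strain is zero. The restrained thermal strain is ε = αΔT = 2×10⁻⁶ × 146 = 292×10⁻⁶.
The stress required to suppress this strain is σ = Eε = 147×10³ × 292×10⁻⁶ = 42.92 MPa, compressive since the tie is trying to expand.

σ ≈ 42.9 MPa (compressive)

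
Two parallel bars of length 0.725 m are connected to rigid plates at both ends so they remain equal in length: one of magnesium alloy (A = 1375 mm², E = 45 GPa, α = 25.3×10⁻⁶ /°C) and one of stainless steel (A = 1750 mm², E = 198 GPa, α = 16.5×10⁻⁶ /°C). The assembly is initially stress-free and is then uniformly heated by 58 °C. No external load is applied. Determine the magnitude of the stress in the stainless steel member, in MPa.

The magnesium alloy has the larger α, so on heating it would change length more than the stainless steel if both were free. The rigid plates force a common final length, so the magnesium alloy is put into compression and the stainless steel into tension, with equal and opposite forces P (no external load).
Setting the final lengths equal and cancelling L: (α₁ − α₂)ΔT = P/(A₁E₁) + P/(A₂E₂).
|α₁ − α₂|·ΔT = 8.8×10⁻⁶ × 58 = 0.0005104.
1/(A₁E₁) + 1/(A₂E₂) = 1/(1375×45×10³) + 1/(1750×198×10³) = 1.905×10⁻⁸ N⁻¹.
P = 0.0005104 / 1.905×10⁻⁸ = 26800 N = 26.8 kN.
σ_{stainless steel} = P/A₂ = 26800/1750 = 15.31 MPa, tensile.

σ ≈ 15.3 MPa (tensile)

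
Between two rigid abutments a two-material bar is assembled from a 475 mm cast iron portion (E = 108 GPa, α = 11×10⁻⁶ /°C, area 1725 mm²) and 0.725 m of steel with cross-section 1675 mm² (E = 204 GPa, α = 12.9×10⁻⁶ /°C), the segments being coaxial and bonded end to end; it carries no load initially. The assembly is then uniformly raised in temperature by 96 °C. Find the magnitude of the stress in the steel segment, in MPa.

σ ≈ 179 MPa (compressive)

If the supports were absent, the total length change would be Σ αᵢΔT Lᵢ = 11×10⁻⁶×96×475 + 12.9×10⁻⁶×96×725 = 1.399 mm.
Since the ends are fixed, an axial force P builds up, equal in every segment, with P · Σ Lᵢ/(AᵢEᵢ) = δ_free.
Σ Lᵢ/(AᵢEᵢ) = 475/(1725×108×10³) + 725/(1675×204×10³) = 4.671×10⁻⁶ mm/N.
P = 1.399 / 4.671×10⁻⁶ = 299600 N = 299.6 kN, compressive.
σ_{steel} = P / A = 299600 / 1675 = 178.9 MPa.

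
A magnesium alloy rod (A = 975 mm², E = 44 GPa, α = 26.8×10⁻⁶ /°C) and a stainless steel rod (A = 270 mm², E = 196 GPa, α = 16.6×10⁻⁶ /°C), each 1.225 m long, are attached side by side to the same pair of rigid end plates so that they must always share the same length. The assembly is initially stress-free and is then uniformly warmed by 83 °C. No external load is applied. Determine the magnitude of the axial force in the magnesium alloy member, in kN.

Equilibrium of a rigid end plate with no external load gives equal and opposite internal forces ±P in the two members. Since α_{magnesium alloy} > α_{stainless steel}, heating drives the magnesium alloy into compression and the stainless steel into tension.
Setting the final lengths equal and cancelling L: (α₁ − α₂)ΔT = P/(A₁E₁) + P/(A₂E₂).
|α₁ − α₂|·ΔT = 10.2×10⁻⁶ × 83 = 0.0008466.
1/(A₁E₁) + 1/(A₂E₂) = 1/(975×44×10³) + 1/(270×196×10³) = 4.221×10⁻⁸ N⁻¹.
P = 0.0008466 / 4.221×10⁻⁸ = 20060 N = 20.06 kN.

P ≈ 20.1 kN (compressive in the magnesium alloy)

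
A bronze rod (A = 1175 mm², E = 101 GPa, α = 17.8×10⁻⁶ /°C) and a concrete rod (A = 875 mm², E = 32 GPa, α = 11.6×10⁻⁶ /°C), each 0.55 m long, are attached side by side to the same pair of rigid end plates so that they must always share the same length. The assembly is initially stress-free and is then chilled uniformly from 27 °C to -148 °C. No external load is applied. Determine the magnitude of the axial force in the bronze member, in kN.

P ≈ 24.6 kN (tensile in the bronze)

Equilibrium of a rigid end plate with no external load gives equal and opposite internal forces ±P in the two members. Since α_{bronze} > α_{concrete}, cooling drives the bronze into tension and the concrete into compression.
Compatibility of the two members (thermal + elastic change equal): (α₁ − α₂)ΔT = P·[1/(A₁E₁) + 1/(A₂E₂)].
|α₁ − α₂|·ΔT = 6.2×10⁻⁶ × 175 = 0.001085.
1/(A₁E₁) + 1/(A₂E₂) = 1/(1175×101×10³) + 1/(875×32×10³) = 4.414×10⁻⁸ N⁻¹.
P = 0.001085 / 4.414×10⁻⁸ = 24580 N = 24.58 kN.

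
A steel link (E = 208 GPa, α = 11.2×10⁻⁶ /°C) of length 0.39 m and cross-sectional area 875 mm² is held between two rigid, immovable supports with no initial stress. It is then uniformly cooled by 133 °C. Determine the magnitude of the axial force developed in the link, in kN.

The ends cannot move, so σ = EαΔT = 208×10³ × 11.2×10⁻⁶ × 133 = 309.8 MPa.
P = AEαΔT = 875 × 208×10³ × 11.2×10⁻⁶ × 133 = 271.1 kN (tensile).

P ≈ 271 kN (tensile)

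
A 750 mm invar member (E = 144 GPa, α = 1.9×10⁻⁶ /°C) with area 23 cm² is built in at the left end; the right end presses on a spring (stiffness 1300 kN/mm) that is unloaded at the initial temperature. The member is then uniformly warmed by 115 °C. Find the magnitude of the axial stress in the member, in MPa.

σ ≈ 23.5 MPa (compressive)

Free thermal expansion: δ_free = αΔT L = 1.9×10⁻⁶ × 115 × 750 = 0.1639 mm.
Let P be the compressive force at the spring. The member shortens elastically by PL/(AE) and the spring compresses by P/k; together these equal δ_free.
So P = δ_free / [L/(AE) + 1/k] = 0.1639 / [ 750/(2300×144×10³) + 1/(1300×10³) ].
P = 0.1639 / 3.034×10⁻⁶ = 54020 N.
σ = P/A = 54020/2300 = 23.49 MPa.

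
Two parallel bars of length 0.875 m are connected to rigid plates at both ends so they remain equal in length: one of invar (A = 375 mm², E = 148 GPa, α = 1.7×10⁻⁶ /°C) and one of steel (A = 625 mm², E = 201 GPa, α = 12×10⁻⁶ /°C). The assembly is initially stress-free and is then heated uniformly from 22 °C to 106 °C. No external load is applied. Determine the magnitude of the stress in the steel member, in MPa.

Equilibrium of a rigid end plate with no external load gives equal and opposite internal forces ±P in the two members. Since α_{steel} > α_{invar}, heating drives the steel into compression and the invar into tension.
Setting the final lengths equal and cancelling L: (α₁ − α₂)ΔT = P/(A₁E₁) + P/(A₂E₂).
|α₁ − α₂|·ΔT = 10.3×10⁻⁶ × 84 = 0.0008652.
1/(A₁E₁) + 1/(A₂E₂) = 1/(375×148×10³) + 1/(625×201×10³) = 2.598×10⁻⁸ N⁻¹.
So P = 0.0008652 / 2.598×10⁻⁸ = 33.3 kN.
σ_{steel} = P/A₂ = 33300/625 = 53.29 MPa, compressive.

σ ≈ 53.3 MPa (compressive)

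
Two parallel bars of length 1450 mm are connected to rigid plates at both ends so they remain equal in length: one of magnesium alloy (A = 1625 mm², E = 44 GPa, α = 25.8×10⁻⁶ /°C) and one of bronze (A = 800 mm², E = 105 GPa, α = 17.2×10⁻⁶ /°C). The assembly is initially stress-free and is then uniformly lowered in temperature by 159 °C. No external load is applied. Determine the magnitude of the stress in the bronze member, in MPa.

The magnesium alloy has the larger α, so on cooling it would change length more than the bronze if both were free. The rigid plates force a common final length, so the magnesium alloy is put into tension and the bronze into compression, with equal and opposite forces P (no external load).
Compatibility of the two members (thermal + elastic change equal): (α₁ − α₂)ΔT = P·[1/(A₁E₁) + 1/(A₂E₂)].
|α₁ − α₂|·ΔT = 8.6×10⁻⁶ × 159 = 0.001367.
1/(A₁E₁) + 1/(A₂E₂) = 1/(1625×44×10³) + 1/(800×105×10³) = 2.589×10⁻⁸ N⁻¹.
So P = 0.001367 / 2.589×10⁻⁸ = 52.81 kN.
σ_{bronze} = P/A₂ = 52810/800 = 66.02 MPa, compressive.

σ ≈ 66 MPa (compressive)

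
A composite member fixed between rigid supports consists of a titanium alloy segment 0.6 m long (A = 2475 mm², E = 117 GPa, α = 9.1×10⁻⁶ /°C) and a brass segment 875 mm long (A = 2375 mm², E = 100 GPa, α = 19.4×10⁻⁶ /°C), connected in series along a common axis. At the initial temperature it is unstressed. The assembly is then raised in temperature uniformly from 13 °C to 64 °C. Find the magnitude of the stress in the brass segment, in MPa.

With the walls removed the bar would change length by δ_free = Σ αᵢΔT Lᵢ = 9.1×10⁻⁶×51×600 + 19.4×10⁻⁶×51×875 = 1.144 mm.
The walls prevent any net length change, so an axial force P (same in every segment) develops. Compatibility: P · Σ Lᵢ/(AᵢEᵢ) = δ_free.
Σ Lᵢ/(AᵢEᵢ) = 600/(2475×117×10³) + 875/(2375×100×10³) = 5.756×10⁻⁶ mm/N.
Hence P = δ_free / Σ(L/AE) = 1.144/5.756×10⁻⁶ = 198.8 kN (compressive).
σ_{brass} = P / A = 198800 / 2375 = 83.69 MPa.

σ ≈ 83.7 MPa (compressive)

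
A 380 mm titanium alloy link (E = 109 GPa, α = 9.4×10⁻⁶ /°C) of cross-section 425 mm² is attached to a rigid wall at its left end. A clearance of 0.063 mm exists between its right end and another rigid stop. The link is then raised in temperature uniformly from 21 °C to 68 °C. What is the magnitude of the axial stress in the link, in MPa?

Free thermal elongation = αΔT L = 9.4×10⁻⁶ × 47 × 380 = 0.1679 mm.
This exceeds the 0.063 mm gap, so the wall pushes back. The portion of expansion that must be recovered elastically is δ_free − gap = 0.1679 − 0.063 = 0.1049 mm.
Compatibility: PL/(AE) = 0.1049 mm, so σ = P/A = E × (0.1049/380) = 30.09 MPa.

σ ≈ 30.1 MPa (compressive)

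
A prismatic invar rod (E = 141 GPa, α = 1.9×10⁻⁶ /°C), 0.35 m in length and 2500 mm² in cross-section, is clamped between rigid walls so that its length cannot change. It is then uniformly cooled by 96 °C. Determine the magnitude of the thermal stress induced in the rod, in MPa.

σ ≈ 25.7 MPa (tensile)

Because both ends are immovable the net strain is zero, and the suppressed thermal strain is αΔT = 1.9×10⁻⁶ × 96 = 182.4×10⁻⁶.
The stress required to suppress this strain is σ = Eε = 141×10³ × 182.4×10⁻⁶ = 25.72 MPa, tensile since the rod is trying to contract.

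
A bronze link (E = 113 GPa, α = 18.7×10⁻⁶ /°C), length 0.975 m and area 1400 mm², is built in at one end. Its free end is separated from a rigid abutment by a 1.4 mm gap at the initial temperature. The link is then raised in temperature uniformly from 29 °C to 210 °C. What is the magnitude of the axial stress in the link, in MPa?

Free thermal elongation = αΔT L = 18.7×10⁻⁶ × 181 × 975 = 3.3 mm.
The gap closes (δ_free > 1.4 mm) and the wall then resists a further 3.3 − 1.4 = 1.9 mm of expansion.
Compatibility: PL/(AE) = 1.9 mm, so σ = P/A = E × (1.9/975) = 220.2 MPa.

σ ≈ 220 MPa (compressive)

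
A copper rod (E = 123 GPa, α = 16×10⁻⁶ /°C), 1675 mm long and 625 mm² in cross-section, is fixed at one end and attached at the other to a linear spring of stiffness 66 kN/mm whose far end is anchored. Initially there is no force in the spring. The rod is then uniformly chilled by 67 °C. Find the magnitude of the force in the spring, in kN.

P ≈ 48.6 kN

The unrestrained thermal change is αΔT L = 16×10⁻⁶ × 67 × 1675 = 1.796 mm.
Let P be the tensile force in the spring. The rod extends elastically by PL/(AE) and the spring stretches by P/k; together these equal δ_free.
P [ L/(AE) + 1/k ] = δ_free → P [ 1675/(625×123×10³) + 1/(66×10³) ] = 1.796.
P = 1.796 / 3.694×10⁻⁵ = 48610 N.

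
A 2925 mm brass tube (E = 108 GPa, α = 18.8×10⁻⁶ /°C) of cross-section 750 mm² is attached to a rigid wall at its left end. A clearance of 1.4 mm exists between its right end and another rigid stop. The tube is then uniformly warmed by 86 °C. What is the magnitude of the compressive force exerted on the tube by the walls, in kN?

Free thermal elongation = αΔT L = 18.8×10⁻⁶ × 86 × 2925 = 4.729 mm.
The gap closes (δ_free > 1.4 mm) and the wall then resists a further 4.729 − 1.4 = 3.329 mm of expansion.
Compatibility: PL/(AE) = 3.329 mm, so σ = P/A = E × (3.329/2925) = 122.9 MPa.
P = σA = 122.9 × 750 = 92.19 kN.

P ≈ 92.2 kN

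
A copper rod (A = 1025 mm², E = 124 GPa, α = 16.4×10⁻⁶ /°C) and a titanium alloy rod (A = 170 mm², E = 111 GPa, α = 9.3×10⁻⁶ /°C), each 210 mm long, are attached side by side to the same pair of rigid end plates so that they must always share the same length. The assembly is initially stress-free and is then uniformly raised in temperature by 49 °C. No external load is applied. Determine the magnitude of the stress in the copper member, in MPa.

Both members must finish at the same length. With the larger α, the copper tends to over-expand; the plates restrain it, putting the copper in compression and the titanium alloy in tension. With no external load the two internal forces are equal and opposite, magnitude P.
Compatibility of the two members (thermal + elastic change equal): (α₁ − α₂)ΔT = P·[1/(A₁E₁) + 1/(A₂E₂)].
|α₁ − α₂|·ΔT = 7.1×10⁻⁶ × 49 = 0.0003479.
1/(A₁E₁) + 1/(A₂E₂) = 1/(1025×124×10³) + 1/(170×111×10³) = 6.086×10⁻⁸ N⁻¹.
P = 0.0003479 / 6.086×10⁻⁸ = 5716 N = 5.716 kN.
σ_{copper} = P/A₁ = 5716/1025 = 5.577 MPa, compressive.

σ ≈ 5.58 MPa (compressive)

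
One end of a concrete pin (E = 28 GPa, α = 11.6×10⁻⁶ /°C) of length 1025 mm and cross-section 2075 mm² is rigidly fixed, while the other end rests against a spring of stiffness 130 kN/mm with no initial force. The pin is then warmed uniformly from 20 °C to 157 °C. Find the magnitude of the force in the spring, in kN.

Free thermal expansion: δ_free = αΔT L = 11.6×10⁻⁶ × 137 × 1025 = 1.629 mm.
Let P be the compressive force at the spring. The pin shortens elastically by PL/(AE) and the spring compresses by P/k; together these equal δ_free.
P [ L/(AE) + 1/k ] = δ_free → P [ 1025/(2075×28×10³) + 1/(130×10³) ] = 1.629.
P = 1.629 / 2.533×10⁻⁵ = 64300 N.

P ≈ 64.3 kN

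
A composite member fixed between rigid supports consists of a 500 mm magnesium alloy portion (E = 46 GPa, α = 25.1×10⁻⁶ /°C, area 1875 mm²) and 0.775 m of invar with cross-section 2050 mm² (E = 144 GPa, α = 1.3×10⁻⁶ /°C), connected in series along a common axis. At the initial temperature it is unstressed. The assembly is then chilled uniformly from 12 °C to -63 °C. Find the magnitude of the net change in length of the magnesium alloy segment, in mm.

With the walls removed the bar would change length by δ_free = Σ αᵢΔT Lᵢ = 25.1×10⁻⁶×75×500 + 1.3×10⁻⁶×75×775 = 1.017 mm.
The walls prevent any net length change, so an axial force P (same in every segment) develops. Compatibility: P · Σ Lᵢ/(AᵢEᵢ) = δ_free.
The series flexibility is Σ Lᵢ/(AᵢEᵢ) = 500/(1875×46×10³) + 775/(2050×144×10³) = 8.422×10⁻⁶ mm/N.
P = 1.017 / 8.422×10⁻⁶ = 120700 N = 120.7 kN, tensile.
For the magnesium alloy segment, free thermal change = 25.1×10⁻⁶×75×500 = 0.9413 mm and elastic change from P = 120700×500/(1875×46×10³) = 0.6999 mm; these oppose, so the net change is 0.241 mm (segment shortens).

|ΔL| ≈ 0.241 mm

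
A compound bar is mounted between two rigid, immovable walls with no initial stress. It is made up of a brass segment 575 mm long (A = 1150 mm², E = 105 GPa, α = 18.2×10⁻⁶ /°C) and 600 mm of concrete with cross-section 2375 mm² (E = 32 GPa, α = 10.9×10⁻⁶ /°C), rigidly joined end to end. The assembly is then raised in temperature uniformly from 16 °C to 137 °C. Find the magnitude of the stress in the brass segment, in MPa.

σ ≈ 141 MPa (compressive)

With the walls removed the bar would change length by δ_free = Σ αᵢΔT Lᵢ = 18.2×10⁻⁶×121×575 + 10.9×10⁻⁶×121×600 = 2.058 mm.
The rigid supports impose zero overall length change; the single axial force P common to all segments must satisfy P Σ Lᵢ/(AᵢEᵢ) = δ_free.
The series flexibility is Σ Lᵢ/(AᵢEᵢ) = 575/(1150×105×10³) + 600/(2375×32×10³) = 1.266×10⁻⁵ mm/N.
Hence P = δ_free / Σ(L/AE) = 2.058/1.266×10⁻⁵ = 162.6 kN (compressive).
σ_{brass} = P / A = 162600 / 1150 = 141.4 MPa.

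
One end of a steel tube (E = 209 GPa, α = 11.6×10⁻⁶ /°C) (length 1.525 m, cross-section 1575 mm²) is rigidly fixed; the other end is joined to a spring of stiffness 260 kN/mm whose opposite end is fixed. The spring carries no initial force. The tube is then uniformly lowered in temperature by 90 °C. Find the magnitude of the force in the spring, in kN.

The unrestrained thermal change is αΔT L = 11.6×10⁻⁶ × 90 × 1525 = 1.592 mm.
Let P be the tensile force in the spring. The tube extends elastically by PL/(AE) and the spring stretches by P/k; together these equal δ_free.
P [ L/(AE) + 1/k ] = δ_free → P [ 1525/(1575×209×10³) + 1/(260×10³) ] = 1.592.
P = 1.592 / 8.479×10⁻⁶ = 187800 N.

P ≈ 188 kN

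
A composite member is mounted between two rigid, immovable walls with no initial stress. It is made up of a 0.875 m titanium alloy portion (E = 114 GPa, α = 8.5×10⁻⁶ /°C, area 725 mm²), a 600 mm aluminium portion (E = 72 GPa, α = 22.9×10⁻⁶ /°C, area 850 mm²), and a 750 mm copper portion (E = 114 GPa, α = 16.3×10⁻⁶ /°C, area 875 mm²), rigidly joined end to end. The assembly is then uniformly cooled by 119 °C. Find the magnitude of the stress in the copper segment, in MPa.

With the walls removed the bar would change length by δ_free = Σ αᵢΔT Lᵢ = 8.5×10⁻⁶×119×875 + 22.9×10⁻⁶×119×600 + 16.3×10⁻⁶×119×750 = 3.975 mm.
The rigid supports impose zero overall length change; the single axial force P common to all segments must satisfy P Σ Lᵢ/(AᵢEᵢ) = δ_free.
The series flexibility is Σ Lᵢ/(AᵢEᵢ) = 875/(725×114×10³) + 600/(850×72×10³) + 750/(875×114×10³) = 2.791×10⁻⁵ mm/N.
P = 3.975 / 2.791×10⁻⁵ = 142400 N = 142.4 kN, tensile.
σ_{copper} = P / A = 142400 / 875 = 162.8 MPa.

σ ≈ 163 MPa (tensile)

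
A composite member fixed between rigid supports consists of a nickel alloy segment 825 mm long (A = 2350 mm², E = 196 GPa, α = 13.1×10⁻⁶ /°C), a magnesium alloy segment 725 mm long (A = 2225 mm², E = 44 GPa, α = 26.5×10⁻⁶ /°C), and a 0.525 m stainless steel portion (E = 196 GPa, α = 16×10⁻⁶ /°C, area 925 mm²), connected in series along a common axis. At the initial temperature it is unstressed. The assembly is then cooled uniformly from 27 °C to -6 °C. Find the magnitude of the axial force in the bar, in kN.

P ≈ 105 kN (tensile)

With the walls removed the bar would change length by δ_free = Σ αᵢΔT Lᵢ = 13.1×10⁻⁶×33×825 + 26.5×10⁻⁶×33×725 + 16×10⁻⁶×33×525 = 1.268 mm.
The walls prevent any net length change, so an axial force P (same in every segment) develops. Compatibility: P · Σ Lᵢ/(AᵢEᵢ) = δ_free.
The series flexibility is Σ Lᵢ/(AᵢEᵢ) = 825/(2350×196×10³) + 725/(2225×44×10³) + 525/(925×196×10³) = 1.209×10⁻⁵ mm/N.
So P = 1.268 / 1.209×10⁻⁵ = 104.8 kN, tensile.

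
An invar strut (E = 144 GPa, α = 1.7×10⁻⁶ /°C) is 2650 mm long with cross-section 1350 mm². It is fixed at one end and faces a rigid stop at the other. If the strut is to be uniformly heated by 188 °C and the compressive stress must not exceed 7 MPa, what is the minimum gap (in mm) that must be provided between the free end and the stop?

g ≈ 0.718 mm

With no wall the strut would lengthen by αΔT L = 1.7×10⁻⁶ × 188 × 2650 = 0.8469 mm.
A stress of 7 MPa corresponds to the wall pushing the strut back by σL/E = 7×2650/(144×10³) = 0.1288 mm.
The gap must absorb the remainder: g_min = 0.8469 − 0.1288 = 0.7181 mm.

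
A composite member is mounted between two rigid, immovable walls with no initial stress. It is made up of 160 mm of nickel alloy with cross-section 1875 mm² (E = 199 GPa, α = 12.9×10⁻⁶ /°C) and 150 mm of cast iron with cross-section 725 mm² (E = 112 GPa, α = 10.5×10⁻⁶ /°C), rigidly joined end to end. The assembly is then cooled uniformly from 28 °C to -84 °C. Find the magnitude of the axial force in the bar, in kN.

With the walls removed the bar would change length by δ_free = Σ αᵢΔT Lᵢ = 12.9×10⁻⁶×112×160 + 10.5×10⁻⁶×112×150 = 0.4076 mm.
Since the ends are fixed, an axial force P builds up, equal in every segment, with P · Σ Lᵢ/(AᵢEᵢ) = δ_free.
The series flexibility is Σ Lᵢ/(AᵢEᵢ) = 160/(1875×199×10³) + 150/(725×112×10³) = 2.276×10⁻⁶ mm/N.
So P = 0.4076 / 2.276×10⁻⁶ = 179.1 kN, tensile.

P ≈ 179 kN (tensile)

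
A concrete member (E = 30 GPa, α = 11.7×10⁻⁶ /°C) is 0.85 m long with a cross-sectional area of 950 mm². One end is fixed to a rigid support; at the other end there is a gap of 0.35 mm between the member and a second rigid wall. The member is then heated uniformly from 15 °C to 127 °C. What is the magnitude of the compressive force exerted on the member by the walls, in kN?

P ≈ 25.6 kN

Unrestrained expansion: δ_free = αΔT L = 11.7×10⁻⁶ × 112 × 850 = 1.114 mm.
This exceeds the 0.35 mm gap, so the wall pushes back. The portion of expansion that must be recovered elastically is δ_free − gap = 1.114 − 0.35 = 0.7638 mm.
That suppressed elongation corresponds to σ = E·Δ/L = 30×10³ × 0.7638/850 = 26.96 MPa.
Force on the wall = σA = 26.96 × 950 mm² = 25.61 kN.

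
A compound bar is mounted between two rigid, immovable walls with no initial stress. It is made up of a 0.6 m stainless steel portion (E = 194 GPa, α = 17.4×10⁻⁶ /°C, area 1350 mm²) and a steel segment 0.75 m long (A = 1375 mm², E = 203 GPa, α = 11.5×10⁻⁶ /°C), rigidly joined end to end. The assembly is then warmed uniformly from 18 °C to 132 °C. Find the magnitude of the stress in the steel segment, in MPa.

σ ≈ 318 MPa (compressive)

If the supports were absent, the total length change would be Σ αᵢΔT Lᵢ = 17.4×10⁻⁶×114×600 + 11.5×10⁻⁶×114×750 = 2.173 mm.
The walls prevent any net length change, so an axial force P (same in every segment) develops. Compatibility: P · Σ Lᵢ/(AᵢEᵢ) = δ_free.
Σ Lᵢ/(AᵢEᵢ) = 600/(1350×194×10³) + 750/(1375×203×10³) = 4.978×10⁻⁶ mm/N.
P = 2.173 / 4.978×10⁻⁶ = 436600 N = 436.6 kN, compressive.
σ_{steel} = P / A = 436600 / 1375 = 317.5 MPa.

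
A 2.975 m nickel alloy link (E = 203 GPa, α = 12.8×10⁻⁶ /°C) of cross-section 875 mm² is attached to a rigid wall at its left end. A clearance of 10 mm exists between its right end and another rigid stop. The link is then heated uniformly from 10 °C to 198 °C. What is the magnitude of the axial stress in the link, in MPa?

Free thermal elongation = αΔT L = 12.8×10⁻⁶ × 188 × 2975 = 7.159 mm.
Since δ_free = 7.16 mm is less than the 10 mm gap, the link never touches the wall. No axial force develops.

σ ≈ 0 MPa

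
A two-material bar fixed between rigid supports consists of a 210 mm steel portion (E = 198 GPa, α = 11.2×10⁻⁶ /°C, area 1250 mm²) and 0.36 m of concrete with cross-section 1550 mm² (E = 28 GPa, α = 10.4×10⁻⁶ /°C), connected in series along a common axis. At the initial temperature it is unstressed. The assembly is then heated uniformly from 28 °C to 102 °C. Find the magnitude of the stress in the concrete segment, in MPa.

σ ≈ 31.8 MPa (compressive)

If the supports were absent, the total length change would be Σ αᵢΔT Lᵢ = 11.2×10⁻⁶×74×210 + 10.4×10⁻⁶×74×360 = 0.4511 mm.
The walls prevent any net length change, so an axial force P (same in every segment) develops. Compatibility: P · Σ Lᵢ/(AᵢEᵢ) = δ_free.
The series flexibility is Σ Lᵢ/(AᵢEᵢ) = 210/(1250×198×10³) + 360/(1550×28×10³) = 9.143×10⁻⁶ mm/N.
P = 0.4511 / 9.143×10⁻⁶ = 49340 N = 49.34 kN, compressive.
σ_{concrete} = P / A = 49340 / 1550 = 31.83 MPa.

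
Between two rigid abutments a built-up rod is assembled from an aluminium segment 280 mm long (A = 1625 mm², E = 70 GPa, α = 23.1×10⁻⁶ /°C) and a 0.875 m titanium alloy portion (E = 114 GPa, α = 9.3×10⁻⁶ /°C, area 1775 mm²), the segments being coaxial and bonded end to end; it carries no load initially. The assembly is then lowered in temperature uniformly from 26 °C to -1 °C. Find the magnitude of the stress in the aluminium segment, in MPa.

If the supports were absent, the total length change would be Σ αᵢΔT Lᵢ = 23.1×10⁻⁶×27×280 + 9.3×10⁻⁶×27×875 = 0.3943 mm.
Since the ends are fixed, an axial force P builds up, equal in every segment, with P · Σ Lᵢ/(AᵢEᵢ) = δ_free.
The series flexibility is Σ Lᵢ/(AᵢEᵢ) = 280/(1625×70×10³) + 875/(1775×114×10³) = 6.786×10⁻⁶ mm/N.
So P = 0.3943 / 6.786×10⁻⁶ = 58.11 kN, tensile.
σ_{aluminium} = P / A = 58110 / 1625 = 35.76 MPa.

σ ≈ 35.8 MPa (tensile)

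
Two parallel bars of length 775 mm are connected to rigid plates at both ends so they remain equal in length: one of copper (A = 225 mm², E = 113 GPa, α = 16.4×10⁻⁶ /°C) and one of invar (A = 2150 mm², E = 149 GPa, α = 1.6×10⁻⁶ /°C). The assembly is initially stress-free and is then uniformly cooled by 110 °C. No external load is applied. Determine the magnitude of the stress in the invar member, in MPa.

σ ≈ 17.8 MPa (compressive)

Both members must finish at the same length. With the larger α, the copper tends to over-contract; the plates restrain it, putting the copper in tension and the invar in compression. With no external load the two internal forces are equal and opposite, magnitude P.
Equating the net (thermal + elastic) strains gives |α₁ − α₂|·ΔT = P·[1/(A₁E₁) + 1/(A₂E₂)].
|α₁ − α₂|·ΔT = 14.8×10⁻⁶ × 110 = 0.001628.
1/(A₁E₁) + 1/(A₂E₂) = 1/(225×113×10³) + 1/(2150×149×10³) = 4.245×10⁻⁸ N⁻¹.
P = 0.001628 / 4.245×10⁻⁸ = 38350 N = 38.35 kN.
σ_{invar} = P/A₂ = 38350/2150 = 17.84 MPa, compressive.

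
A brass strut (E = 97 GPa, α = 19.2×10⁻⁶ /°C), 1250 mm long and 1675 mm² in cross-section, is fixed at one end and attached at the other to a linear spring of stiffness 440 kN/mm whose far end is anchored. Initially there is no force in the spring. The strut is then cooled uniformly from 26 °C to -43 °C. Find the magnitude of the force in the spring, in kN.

If the spring were absent the strut would shorten by αΔT L = 19.2×10⁻⁶ × 69 × 1250 = 1.656 mm.
With a force P in the spring, the elastic change of the strut is PL/(AE) and that of the spring is P/k; compatibility requires their sum to equal δ_free.
P [ L/(AE) + 1/k ] = δ_free → P [ 1250/(1675×97×10³) + 1/(440×10³) ] = 1.656.
P = 1.656 / 9.966×10⁻⁶ = 166200 N.

P ≈ 166 kN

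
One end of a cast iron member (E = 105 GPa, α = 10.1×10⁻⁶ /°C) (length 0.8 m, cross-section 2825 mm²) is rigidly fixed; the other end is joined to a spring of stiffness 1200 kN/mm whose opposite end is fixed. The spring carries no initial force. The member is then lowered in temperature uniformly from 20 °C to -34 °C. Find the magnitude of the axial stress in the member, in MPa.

σ ≈ 43.7 MPa (tensile)

If the spring were absent the member would shorten by αΔT L = 10.1×10⁻⁶ × 54 × 800 = 0.4363 mm.
With a force P in the spring, the elastic change of the member is PL/(AE) and that of the spring is P/k; compatibility requires their sum to equal δ_free.
So P = δ_free / [L/(AE) + 1/k] = 0.4363 / [ 800/(2825×105×10³) + 1/(1200×10³) ].
P = 0.4363 / 3.53×10⁻⁶ = 123600 N.
σ = P/A = 123600/2825 = 43.75 MPa.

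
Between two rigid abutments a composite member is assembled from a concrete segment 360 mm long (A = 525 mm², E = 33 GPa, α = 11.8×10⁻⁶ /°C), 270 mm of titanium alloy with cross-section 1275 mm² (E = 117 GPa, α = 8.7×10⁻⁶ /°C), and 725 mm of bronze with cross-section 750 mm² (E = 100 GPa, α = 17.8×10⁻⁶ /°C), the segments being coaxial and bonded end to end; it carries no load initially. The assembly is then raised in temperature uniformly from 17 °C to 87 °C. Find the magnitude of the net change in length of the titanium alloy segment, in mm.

If the supports were absent, the total length change would be Σ αᵢΔT Lᵢ = 11.8×10⁻⁶×70×360 + 8.7×10⁻⁶×70×270 + 17.8×10⁻⁶×70×725 = 1.365 mm.
Since the ends are fixed, an axial force P builds up, equal in every segment, with P · Σ Lᵢ/(AᵢEᵢ) = δ_free.
Σ Lᵢ/(AᵢEᵢ) = 360/(525×33×10³) + 270/(1275×117×10³) + 725/(750×100×10³) = 3.226×10⁻⁵ mm/N.
Hence P = δ_free / Σ(L/AE) = 1.365/3.226×10⁻⁵ = 42.32 kN (compressive).
For the titanium alloy segment, free thermal change = 8.7×10⁻⁶×70×270 = 0.1644 mm and elastic change from P = 42320×270/(1275×117×10³) = 0.0766 mm; these oppose, so the net change is 0.0878 mm (segment lengthens).

|ΔL| ≈ 0.0878 mm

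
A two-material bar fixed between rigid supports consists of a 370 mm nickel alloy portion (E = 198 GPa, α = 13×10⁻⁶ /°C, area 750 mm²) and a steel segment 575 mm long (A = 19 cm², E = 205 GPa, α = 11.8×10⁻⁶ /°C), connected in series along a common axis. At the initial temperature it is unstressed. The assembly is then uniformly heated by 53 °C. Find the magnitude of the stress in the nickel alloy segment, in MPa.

With the walls removed the bar would change length by δ_free = Σ αᵢΔT Lᵢ = 13×10⁻⁶×53×370 + 11.8×10⁻⁶×53×575 = 0.6145 mm.
The walls prevent any net length change, so an axial force P (same in every segment) develops. Compatibility: P · Σ Lᵢ/(AᵢEᵢ) = δ_free.
The series flexibility is Σ Lᵢ/(AᵢEᵢ) = 370/(750×198×10³) + 575/(1900×205×10³) = 3.968×10⁻⁶ mm/N.
Hence P = δ_free / Σ(L/AE) = 0.6145/3.968×10⁻⁶ = 154.9 kN (compressive).
σ_{nickel alloy} = P / A = 154900 / 750 = 206.5 MPa.

σ ≈ 207 MPa (compressive)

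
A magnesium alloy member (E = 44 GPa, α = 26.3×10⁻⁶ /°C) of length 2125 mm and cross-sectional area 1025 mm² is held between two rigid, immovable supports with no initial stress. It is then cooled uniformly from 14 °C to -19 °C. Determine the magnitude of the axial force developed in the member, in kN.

P ≈ 39.1 kN (tensile)

Full restraint means ε = 0, so the stress is σ = EαΔT = 44×10³ × 26.3×10⁻⁶ × 33 = 38.19 MPa.
P = AEαΔT = 1025 × 44×10³ × 26.3×10⁻⁶ × 33 = 39.14 kN (tensile).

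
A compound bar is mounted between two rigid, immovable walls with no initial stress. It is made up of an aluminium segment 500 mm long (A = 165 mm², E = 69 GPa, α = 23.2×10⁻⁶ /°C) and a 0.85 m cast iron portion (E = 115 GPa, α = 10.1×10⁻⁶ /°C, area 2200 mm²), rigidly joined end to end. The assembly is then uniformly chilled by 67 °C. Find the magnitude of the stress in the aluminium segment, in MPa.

With the walls removed the bar would change length by δ_free = Σ αᵢΔT Lᵢ = 23.2×10⁻⁶×67×500 + 10.1×10⁻⁶×67×850 = 1.352 mm.
The walls prevent any net length change, so an axial force P (same in every segment) develops. Compatibility: P · Σ Lᵢ/(AᵢEᵢ) = δ_free.
The series flexibility is Σ Lᵢ/(AᵢEᵢ) = 500/(165×69×10³) + 850/(2200×115×10³) = 4.728×10⁻⁵ mm/N.
Hence P = δ_free / Σ(L/AE) = 1.352/4.728×10⁻⁵ = 28.61 kN (tensile).
σ_{aluminium} = P / A = 28610 / 165 = 173.4 MPa.

σ ≈ 173 MPa (tensile)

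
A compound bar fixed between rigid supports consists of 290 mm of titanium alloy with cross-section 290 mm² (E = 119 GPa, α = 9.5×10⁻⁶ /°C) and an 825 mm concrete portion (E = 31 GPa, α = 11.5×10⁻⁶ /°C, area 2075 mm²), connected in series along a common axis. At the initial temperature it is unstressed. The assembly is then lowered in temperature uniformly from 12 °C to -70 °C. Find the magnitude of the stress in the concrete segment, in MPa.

Free thermal contraction of the whole bar: Σ αᵢΔT Lᵢ = 9.5×10⁻⁶×82×290 + 11.5×10⁻⁶×82×825 = 1.004 mm.
The walls prevent any net length change, so an axial force P (same in every segment) develops. Compatibility: P · Σ Lᵢ/(AᵢEᵢ) = δ_free.
Σ Lᵢ/(AᵢEᵢ) = 290/(290×119×10³) + 825/(2075×31×10³) = 2.123×10⁻⁵ mm/N.
Hence P = δ_free / Σ(L/AE) = 1.004/2.123×10⁻⁵ = 47.29 kN (tensile).
σ_{concrete} = P / A = 47290 / 2075 = 22.79 MPa.

σ ≈ 22.8 MPa (tensile)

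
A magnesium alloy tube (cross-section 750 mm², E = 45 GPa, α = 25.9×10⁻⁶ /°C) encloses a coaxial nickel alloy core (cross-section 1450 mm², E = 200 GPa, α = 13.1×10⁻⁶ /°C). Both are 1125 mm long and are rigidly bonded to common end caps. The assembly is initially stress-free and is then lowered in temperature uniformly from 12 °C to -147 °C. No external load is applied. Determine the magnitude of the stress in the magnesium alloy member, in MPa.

σ ≈ 82 MPa (tensile)

Both members must finish at the same length. With the larger α, the magnesium alloy tends to over-contract; the plates restrain it, putting the magnesium alloy in tension and the nickel alloy in compression. With no external load the two internal forces are equal and opposite, magnitude P.
Equating the net (thermal + elastic) strains gives |α₁ − α₂|·ΔT = P·[1/(A₁E₁) + 1/(A₂E₂)].
|α₁ − α₂|·ΔT = 12.8×10⁻⁶ × 159 = 0.002035.
1/(A₁E₁) + 1/(A₂E₂) = 1/(750×45×10³) + 1/(1450×200×10³) = 3.308×10⁻⁸ N⁻¹.
So P = 0.002035 / 3.308×10⁻⁸ = 61.53 kN.
σ_{magnesium alloy} = P/A₁ = 61530/750 = 82.04 MPa, tensile.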